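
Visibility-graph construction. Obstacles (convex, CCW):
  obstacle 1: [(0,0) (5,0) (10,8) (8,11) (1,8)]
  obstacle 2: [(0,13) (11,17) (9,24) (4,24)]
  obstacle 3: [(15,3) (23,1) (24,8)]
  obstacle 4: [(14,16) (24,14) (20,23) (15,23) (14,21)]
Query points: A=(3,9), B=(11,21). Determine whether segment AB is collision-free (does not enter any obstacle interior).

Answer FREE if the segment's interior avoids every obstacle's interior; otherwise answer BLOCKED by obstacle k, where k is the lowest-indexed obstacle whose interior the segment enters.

BLOCKED by obstacle 2

Obstacle 1 [(0,0) (5,0) (10,8) (8,11) (1,8)]:
  edge (0,0)–(5,0): clear
  edge (5,0)–(10,8): clear
  edge (10,8)–(8,11): clear
  edge (8,11)–(1,8): clear
  edge (1,8)–(0,0): clear
  midpoint (7,15) outside
  → clear
Obstacle 2 [(0,13) (11,17) (9,24) (4,24)]:
  edge (0,13)–(11,17): crosses AB
  edge (11,17)–(9,24): crosses AB
  edge (9,24)–(4,24): clear
  edge (4,24)–(0,13): clear
  → BLOCKED
Obstacle 3 [(15,3) (23,1) (24,8)]:
  edge (15,3)–(23,1): clear
  edge (23,1)–(24,8): clear
  edge (24,8)–(15,3): clear
  midpoint (7,15) outside
  → clear
Obstacle 4 [(14,16) (24,14) (20,23) (15,23) (14,21)]:
  edge (14,16)–(24,14): clear
  edge (24,14)–(20,23): clear
  edge (20,23)–(15,23): clear
  edge (15,23)–(14,21): clear
  edge (14,21)–(14,16): clear
  midpoint (7,15) outside
  → clear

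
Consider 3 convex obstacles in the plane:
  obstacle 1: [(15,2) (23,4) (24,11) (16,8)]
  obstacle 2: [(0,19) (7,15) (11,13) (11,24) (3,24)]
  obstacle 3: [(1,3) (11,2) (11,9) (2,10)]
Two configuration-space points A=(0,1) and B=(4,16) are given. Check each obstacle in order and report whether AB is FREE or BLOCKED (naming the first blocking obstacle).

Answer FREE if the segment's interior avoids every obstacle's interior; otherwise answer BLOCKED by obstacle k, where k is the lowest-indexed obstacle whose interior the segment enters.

Obstacle 1 [(15,2) (23,4) (24,11) (16,8)]:
  edge (15,2)–(23,4): clear
  edge (23,4)–(24,11): clear
  edge (24,11)–(16,8): clear
  edge (16,8)–(15,2): clear
  midpoint (2,17/2) outside
  → clear
Obstacle 2 [(0,19) (7,15) (11,13) (11,24) (3,24)]:
  edge (0,19)–(7,15): clear
  edge (7,15)–(11,13): clear
  edge (11,13)–(11,24): clear
  edge (11,24)–(3,24): clear
  edge (3,24)–(0,19): clear
  midpoint (2,17/2) outside
  → clear
Obstacle 3 [(1,3) (11,2) (11,9) (2,10)]:
  edge (1,3)–(11,2): clear
  edge (11,2)–(11,9): clear
  edge (11,9)–(2,10): crosses AB
  edge (2,10)–(1,3): crosses AB
  → BLOCKED

BLOCKED by obstacle 3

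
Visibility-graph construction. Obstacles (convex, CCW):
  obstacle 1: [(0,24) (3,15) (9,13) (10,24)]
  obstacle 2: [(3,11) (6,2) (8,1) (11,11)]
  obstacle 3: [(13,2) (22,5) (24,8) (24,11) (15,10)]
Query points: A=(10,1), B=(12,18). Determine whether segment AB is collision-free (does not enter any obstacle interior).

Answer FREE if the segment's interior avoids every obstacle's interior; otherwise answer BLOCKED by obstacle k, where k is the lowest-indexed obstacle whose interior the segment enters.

Obstacle 1 [(0,24) (3,15) (9,13) (10,24)]:
  edge (0,24)–(3,15): clear
  edge (3,15)–(9,13): clear
  edge (9,13)–(10,24): clear
  edge (10,24)–(0,24): clear
  midpoint (11,19/2) outside
  → clear
Obstacle 2 [(3,11) (6,2) (8,1) (11,11)]:
  edge (3,11)–(6,2): clear
  edge (6,2)–(8,1): clear
  edge (8,1)–(11,11): clear
  edge (11,11)–(3,11): clear
  midpoint (11,19/2) outside
  → clear
Obstacle 3 [(13,2) (22,5) (24,8) (24,11) (15,10)]:
  edge (13,2)–(22,5): clear
  edge (22,5)–(24,8): clear
  edge (24,8)–(24,11): clear
  edge (24,11)–(15,10): clear
  edge (15,10)–(13,2): clear
  midpoint (11,19/2) outside
  → clear

FREE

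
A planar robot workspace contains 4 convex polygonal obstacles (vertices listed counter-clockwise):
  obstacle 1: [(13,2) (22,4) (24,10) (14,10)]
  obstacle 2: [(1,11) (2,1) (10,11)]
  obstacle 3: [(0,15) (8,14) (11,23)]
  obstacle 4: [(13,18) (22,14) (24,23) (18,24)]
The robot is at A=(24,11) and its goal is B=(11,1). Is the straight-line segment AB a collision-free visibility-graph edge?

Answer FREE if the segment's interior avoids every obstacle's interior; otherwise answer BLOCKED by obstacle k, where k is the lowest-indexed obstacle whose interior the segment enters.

BLOCKED by obstacle 1

Obstacle 1 [(13,2) (22,4) (24,10) (14,10)]:
  edge (13,2)–(22,4): clear
  edge (22,4)–(24,10): clear
  edge (24,10)–(14,10): crosses AB
  edge (14,10)–(13,2): crosses AB
  → BLOCKED
Obstacle 2 [(1,11) (2,1) (10,11)]:
  edge (1,11)–(2,1): clear
  edge (2,1)–(10,11): clear
  edge (10,11)–(1,11): clear
  midpoint (35/2,6) outside
  → clear
Obstacle 3 [(0,15) (8,14) (11,23)]:
  edge (0,15)–(8,14): clear
  edge (8,14)–(11,23): clear
  edge (11,23)–(0,15): clear
  midpoint (35/2,6) outside
  → clear
Obstacle 4 [(13,18) (22,14) (24,23) (18,24)]:
  edge (13,18)–(22,14): clear
  edge (22,14)–(24,23): clear
  edge (24,23)–(18,24): clear
  edge (18,24)–(13,18): clear
  midpoint (35/2,6) outside
  → clear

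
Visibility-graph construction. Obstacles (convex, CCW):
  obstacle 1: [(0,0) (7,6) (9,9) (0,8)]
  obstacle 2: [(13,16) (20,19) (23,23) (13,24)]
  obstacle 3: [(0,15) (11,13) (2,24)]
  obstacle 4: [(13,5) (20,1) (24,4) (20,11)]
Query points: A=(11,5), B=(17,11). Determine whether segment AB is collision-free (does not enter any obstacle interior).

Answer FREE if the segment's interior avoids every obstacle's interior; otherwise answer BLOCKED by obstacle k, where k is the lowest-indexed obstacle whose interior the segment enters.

Obstacle 1 [(0,0) (7,6) (9,9) (0,8)]:
  edge (0,0)–(7,6): clear
  edge (7,6)–(9,9): clear
  edge (9,9)–(0,8): clear
  edge (0,8)–(0,0): clear
  midpoint (14,8) outside
  → clear
Obstacle 2 [(13,16) (20,19) (23,23) (13,24)]:
  edge (13,16)–(20,19): clear
  edge (20,19)–(23,23): clear
  edge (23,23)–(13,24): clear
  edge (13,24)–(13,16): clear
  midpoint (14,8) outside
  → clear
Obstacle 3 [(0,15) (11,13) (2,24)]:
  edge (0,15)–(11,13): clear
  edge (11,13)–(2,24): clear
  edge (2,24)–(0,15): clear
  midpoint (14,8) outside
  → clear
Obstacle 4 [(13,5) (20,1) (24,4) (20,11)]:
  edge (13,5)–(20,1): clear
  edge (20,1)–(24,4): clear
  edge (24,4)–(20,11): clear
  edge (20,11)–(13,5): clear
  midpoint (14,8) outside
  → clear

FREE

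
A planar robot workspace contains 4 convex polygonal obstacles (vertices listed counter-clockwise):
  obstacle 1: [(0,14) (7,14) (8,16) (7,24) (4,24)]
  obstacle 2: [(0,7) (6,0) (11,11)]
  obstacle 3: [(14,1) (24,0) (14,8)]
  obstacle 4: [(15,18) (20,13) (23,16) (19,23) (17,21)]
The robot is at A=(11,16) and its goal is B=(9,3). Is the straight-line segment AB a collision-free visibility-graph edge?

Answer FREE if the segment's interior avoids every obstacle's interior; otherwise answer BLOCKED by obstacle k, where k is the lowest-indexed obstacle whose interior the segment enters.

Obstacle 1 [(0,14) (7,14) (8,16) (7,24) (4,24)]:
  edge (0,14)–(7,14): clear
  edge (7,14)–(8,16): clear
  edge (8,16)–(7,24): clear
  edge (7,24)–(4,24): clear
  edge (4,24)–(0,14): clear
  midpoint (10,19/2) outside
  → clear
Obstacle 2 [(0,7) (6,0) (11,11)]:
  edge (0,7)–(6,0): clear
  edge (6,0)–(11,11): crosses AB
  edge (11,11)–(0,7): crosses AB
  → BLOCKED
Obstacle 3 [(14,1) (24,0) (14,8)]:
  edge (14,1)–(24,0): clear
  edge (24,0)–(14,8): clear
  edge (14,8)–(14,1): clear
  midpoint (10,19/2) outside
  → clear
Obstacle 4 [(15,18) (20,13) (23,16) (19,23) (17,21)]:
  edge (15,18)–(20,13): clear
  edge (20,13)–(23,16): clear
  edge (23,16)–(19,23): clear
  edge (19,23)–(17,21): clear
  edge (17,21)–(15,18): clear
  midpoint (10,19/2) outside
  → clear

BLOCKED by obstacle 2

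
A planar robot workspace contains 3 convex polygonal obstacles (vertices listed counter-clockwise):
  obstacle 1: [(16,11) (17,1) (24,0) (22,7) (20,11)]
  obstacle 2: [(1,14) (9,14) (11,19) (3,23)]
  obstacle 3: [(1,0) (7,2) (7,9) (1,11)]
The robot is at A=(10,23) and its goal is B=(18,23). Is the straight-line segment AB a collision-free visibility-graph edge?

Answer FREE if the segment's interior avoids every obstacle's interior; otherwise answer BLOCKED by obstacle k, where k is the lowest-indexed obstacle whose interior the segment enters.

Obstacle 1 [(16,11) (17,1) (24,0) (22,7) (20,11)]:
  edge (16,11)–(17,1): clear
  edge (17,1)–(24,0): clear
  edge (24,0)–(22,7): clear
  edge (22,7)–(20,11): clear
  edge (20,11)–(16,11): clear
  midpoint (14,23) outside
  → clear
Obstacle 2 [(1,14) (9,14) (11,19) (3,23)]:
  edge (1,14)–(9,14): clear
  edge (9,14)–(11,19): clear
  edge (11,19)–(3,23): clear
  edge (3,23)–(1,14): clear
  midpoint (14,23) outside
  → clear
Obstacle 3 [(1,0) (7,2) (7,9) (1,11)]:
  edge (1,0)–(7,2): clear
  edge (7,2)–(7,9): clear
  edge (7,9)–(1,11): clear
  edge (1,11)–(1,0): clear
  midpoint (14,23) outside
  → clear

FREE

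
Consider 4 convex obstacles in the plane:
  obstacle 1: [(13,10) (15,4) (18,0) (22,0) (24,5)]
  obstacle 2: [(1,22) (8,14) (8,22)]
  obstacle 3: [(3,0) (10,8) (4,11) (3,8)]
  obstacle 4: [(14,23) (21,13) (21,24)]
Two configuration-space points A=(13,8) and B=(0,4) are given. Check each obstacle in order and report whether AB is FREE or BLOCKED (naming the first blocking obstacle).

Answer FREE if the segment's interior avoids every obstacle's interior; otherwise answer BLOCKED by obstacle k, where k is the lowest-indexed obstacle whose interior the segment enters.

Obstacle 1 [(13,10) (15,4) (18,0) (22,0) (24,5)]:
  edge (13,10)–(15,4): clear
  edge (15,4)–(18,0): clear
  edge (18,0)–(22,0): clear
  edge (22,0)–(24,5): clear
  edge (24,5)–(13,10): clear
  midpoint (13/2,6) outside
  → clear
Obstacle 2 [(1,22) (8,14) (8,22)]:
  edge (1,22)–(8,14): clear
  edge (8,14)–(8,22): clear
  edge (8,22)–(1,22): clear
  midpoint (13/2,6) outside
  → clear
Obstacle 3 [(3,0) (10,8) (4,11) (3,8)]:
  edge (3,0)–(10,8): crosses AB
  edge (10,8)–(4,11): clear
  edge (4,11)–(3,8): clear
  edge (3,8)–(3,0): crosses AB
  → BLOCKED
Obstacle 4 [(14,23) (21,13) (21,24)]:
  edge (14,23)–(21,13): clear
  edge (21,13)–(21,24): clear
  edge (21,24)–(14,23): clear
  midpoint (13/2,6) outside
  → clear

BLOCKED by obstacle 3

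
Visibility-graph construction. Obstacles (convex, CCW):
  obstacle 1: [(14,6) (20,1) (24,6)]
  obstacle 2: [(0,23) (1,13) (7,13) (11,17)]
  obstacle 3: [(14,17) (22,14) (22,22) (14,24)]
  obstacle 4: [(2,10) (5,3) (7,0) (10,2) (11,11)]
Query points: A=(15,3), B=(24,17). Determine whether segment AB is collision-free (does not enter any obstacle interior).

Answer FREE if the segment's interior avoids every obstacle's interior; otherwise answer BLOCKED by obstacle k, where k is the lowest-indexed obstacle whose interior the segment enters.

BLOCKED by obstacle 1

Obstacle 1 [(14,6) (20,1) (24,6)]:
  edge (14,6)–(20,1): crosses AB
  edge (20,1)–(24,6): clear
  edge (24,6)–(14,6): crosses AB
  → BLOCKED
Obstacle 2 [(0,23) (1,13) (7,13) (11,17)]:
  edge (0,23)–(1,13): clear
  edge (1,13)–(7,13): clear
  edge (7,13)–(11,17): clear
  edge (11,17)–(0,23): clear
  midpoint (39/2,10) outside
  → clear
Obstacle 3 [(14,17) (22,14) (22,22) (14,24)]:
  edge (14,17)–(22,14): clear
  edge (22,14)–(22,22): clear
  edge (22,22)–(14,24): clear
  edge (14,24)–(14,17): clear
  midpoint (39/2,10) outside
  → clear
Obstacle 4 [(2,10) (5,3) (7,0) (10,2) (11,11)]:
  edge (2,10)–(5,3): clear
  edge (5,3)–(7,0): clear
  edge (7,0)–(10,2): clear
  edge (10,2)–(11,11): clear
  edge (11,11)–(2,10): clear
  midpoint (39/2,10) outside
  → clear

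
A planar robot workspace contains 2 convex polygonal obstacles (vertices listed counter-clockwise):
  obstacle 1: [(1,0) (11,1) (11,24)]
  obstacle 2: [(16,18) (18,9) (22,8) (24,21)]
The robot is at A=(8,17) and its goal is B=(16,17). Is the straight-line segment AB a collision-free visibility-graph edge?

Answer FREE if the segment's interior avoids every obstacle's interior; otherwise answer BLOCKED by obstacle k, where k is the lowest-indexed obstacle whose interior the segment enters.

BLOCKED by obstacle 1

Obstacle 1 [(1,0) (11,1) (11,24)]:
  edge (1,0)–(11,1): clear
  edge (11,1)–(11,24): crosses AB
  edge (11,24)–(1,0): crosses AB
  → BLOCKED
Obstacle 2 [(16,18) (18,9) (22,8) (24,21)]:
  edge (16,18)–(18,9): clear
  edge (18,9)–(22,8): clear
  edge (22,8)–(24,21): clear
  edge (24,21)–(16,18): clear
  midpoint (12,17) outside
  → clear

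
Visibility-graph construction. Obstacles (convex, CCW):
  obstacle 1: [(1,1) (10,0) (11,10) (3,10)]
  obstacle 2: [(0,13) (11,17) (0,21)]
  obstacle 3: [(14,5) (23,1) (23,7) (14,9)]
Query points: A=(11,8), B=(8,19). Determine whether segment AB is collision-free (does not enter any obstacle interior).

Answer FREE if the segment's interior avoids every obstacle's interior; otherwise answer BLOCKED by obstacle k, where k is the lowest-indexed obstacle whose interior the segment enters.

BLOCKED by obstacle 1

Obstacle 1 [(1,1) (10,0) (11,10) (3,10)]:
  edge (1,1)–(10,0): clear
  edge (10,0)–(11,10): crosses AB
  edge (11,10)–(3,10): crosses AB
  edge (3,10)–(1,1): clear
  → BLOCKED
Obstacle 2 [(0,13) (11,17) (0,21)]:
  edge (0,13)–(11,17): crosses AB
  edge (11,17)–(0,21): crosses AB
  edge (0,21)–(0,13): clear
  → BLOCKED
Obstacle 3 [(14,5) (23,1) (23,7) (14,9)]:
  edge (14,5)–(23,1): clear
  edge (23,1)–(23,7): clear
  edge (23,7)–(14,9): clear
  edge (14,9)–(14,5): clear
  midpoint (19/2,27/2) outside
  → clear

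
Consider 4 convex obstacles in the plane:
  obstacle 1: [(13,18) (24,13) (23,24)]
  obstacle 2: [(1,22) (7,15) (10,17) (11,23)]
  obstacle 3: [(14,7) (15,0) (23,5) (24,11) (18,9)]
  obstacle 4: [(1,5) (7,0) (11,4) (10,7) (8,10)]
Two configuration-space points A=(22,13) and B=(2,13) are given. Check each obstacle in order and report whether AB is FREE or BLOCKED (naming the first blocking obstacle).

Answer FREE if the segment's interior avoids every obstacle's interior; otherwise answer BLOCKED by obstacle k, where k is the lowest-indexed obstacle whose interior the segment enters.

Obstacle 1 [(13,18) (24,13) (23,24)]:
  edge (13,18)–(24,13): clear
  edge (24,13)–(23,24): clear
  edge (23,24)–(13,18): clear
  midpoint (12,13) outside
  → clear
Obstacle 2 [(1,22) (7,15) (10,17) (11,23)]:
  edge (1,22)–(7,15): clear
  edge (7,15)–(10,17): clear
  edge (10,17)–(11,23): clear
  edge (11,23)–(1,22): clear
  midpoint (12,13) outside
  → clear
Obstacle 3 [(14,7) (15,0) (23,5) (24,11) (18,9)]:
  edge (14,7)–(15,0): clear
  edge (15,0)–(23,5): clear
  edge (23,5)–(24,11): clear
  edge (24,11)–(18,9): clear
  edge (18,9)–(14,7): clear
  midpoint (12,13) outside
  → clear
Obstacle 4 [(1,5) (7,0) (11,4) (10,7) (8,10)]:
  edge (1,5)–(7,0): clear
  edge (7,0)–(11,4): clear
  edge (11,4)–(10,7): clear
  edge (10,7)–(8,10): clear
  edge (8,10)–(1,5): clear
  midpoint (12,13) outside
  → clear

FREE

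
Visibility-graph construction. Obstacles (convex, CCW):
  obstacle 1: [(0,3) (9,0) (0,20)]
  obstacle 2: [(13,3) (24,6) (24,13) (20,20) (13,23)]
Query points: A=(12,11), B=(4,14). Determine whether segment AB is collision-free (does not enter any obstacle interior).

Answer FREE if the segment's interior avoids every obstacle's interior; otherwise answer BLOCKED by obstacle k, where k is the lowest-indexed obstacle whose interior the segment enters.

Obstacle 1 [(0,3) (9,0) (0,20)]:
  edge (0,3)–(9,0): clear
  edge (9,0)–(0,20): clear
  edge (0,20)–(0,3): clear
  midpoint (8,25/2) outside
  → clear
Obstacle 2 [(13,3) (24,6) (24,13) (20,20) (13,23)]:
  edge (13,3)–(24,6): clear
  edge (24,6)–(24,13): clear
  edge (24,13)–(20,20): clear
  edge (20,20)–(13,23): clear
  edge (13,23)–(13,3): clear
  midpoint (8,25/2) outside
  → clear

FREE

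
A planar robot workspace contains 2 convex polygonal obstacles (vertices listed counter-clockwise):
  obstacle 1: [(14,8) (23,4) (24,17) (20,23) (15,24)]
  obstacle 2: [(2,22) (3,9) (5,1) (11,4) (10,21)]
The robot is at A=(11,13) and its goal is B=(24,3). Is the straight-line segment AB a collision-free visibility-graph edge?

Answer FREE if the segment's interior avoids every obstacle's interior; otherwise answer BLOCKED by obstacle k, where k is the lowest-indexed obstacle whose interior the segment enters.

BLOCKED by obstacle 1

Obstacle 1 [(14,8) (23,4) (24,17) (20,23) (15,24)]:
  edge (14,8)–(23,4): crosses AB
  edge (23,4)–(24,17): clear
  edge (24,17)–(20,23): clear
  edge (20,23)–(15,24): clear
  edge (15,24)–(14,8): crosses AB
  → BLOCKED
Obstacle 2 [(2,22) (3,9) (5,1) (11,4) (10,21)]:
  edge (2,22)–(3,9): clear
  edge (3,9)–(5,1): clear
  edge (5,1)–(11,4): clear
  edge (11,4)–(10,21): clear
  edge (10,21)–(2,22): clear
  midpoint (35/2,8) outside
  → clear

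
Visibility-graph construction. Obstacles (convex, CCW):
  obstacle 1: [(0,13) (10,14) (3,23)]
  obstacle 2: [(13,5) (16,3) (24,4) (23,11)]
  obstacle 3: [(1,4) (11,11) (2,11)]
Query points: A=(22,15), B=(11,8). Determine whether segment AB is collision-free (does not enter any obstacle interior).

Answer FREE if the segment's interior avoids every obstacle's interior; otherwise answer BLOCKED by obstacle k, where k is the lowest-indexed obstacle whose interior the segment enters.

FREE

Obstacle 1 [(0,13) (10,14) (3,23)]:
  edge (0,13)–(10,14): clear
  edge (10,14)–(3,23): clear
  edge (3,23)–(0,13): clear
  midpoint (33/2,23/2) outside
  → clear
Obstacle 2 [(13,5) (16,3) (24,4) (23,11)]:
  edge (13,5)–(16,3): clear
  edge (16,3)–(24,4): clear
  edge (24,4)–(23,11): clear
  edge (23,11)–(13,5): clear
  midpoint (33/2,23/2) outside
  → clear
Obstacle 3 [(1,4) (11,11) (2,11)]:
  edge (1,4)–(11,11): clear
  edge (11,11)–(2,11): clear
  edge (2,11)–(1,4): clear
  midpoint (33/2,23/2) outside
  → clear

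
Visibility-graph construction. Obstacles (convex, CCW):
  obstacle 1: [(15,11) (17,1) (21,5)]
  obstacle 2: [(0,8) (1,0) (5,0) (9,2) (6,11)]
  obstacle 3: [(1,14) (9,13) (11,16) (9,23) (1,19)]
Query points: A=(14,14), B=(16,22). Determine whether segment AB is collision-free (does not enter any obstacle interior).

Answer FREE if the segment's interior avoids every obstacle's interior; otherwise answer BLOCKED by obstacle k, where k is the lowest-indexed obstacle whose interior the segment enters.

Obstacle 1 [(15,11) (17,1) (21,5)]:
  edge (15,11)–(17,1): clear
  edge (17,1)–(21,5): clear
  edge (21,5)–(15,11): clear
  midpoint (15,18) outside
  → clear
Obstacle 2 [(0,8) (1,0) (5,0) (9,2) (6,11)]:
  edge (0,8)–(1,0): clear
  edge (1,0)–(5,0): clear
  edge (5,0)–(9,2): clear
  edge (9,2)–(6,11): clear
  edge (6,11)–(0,8): clear
  midpoint (15,18) outside
  → clear
Obstacle 3 [(1,14) (9,13) (11,16) (9,23) (1,19)]:
  edge (1,14)–(9,13): clear
  edge (9,13)–(11,16): clear
  edge (11,16)–(9,23): clear
  edge (9,23)–(1,19): clear
  edge (1,19)–(1,14): clear
  midpoint (15,18) outside
  → clear

FREE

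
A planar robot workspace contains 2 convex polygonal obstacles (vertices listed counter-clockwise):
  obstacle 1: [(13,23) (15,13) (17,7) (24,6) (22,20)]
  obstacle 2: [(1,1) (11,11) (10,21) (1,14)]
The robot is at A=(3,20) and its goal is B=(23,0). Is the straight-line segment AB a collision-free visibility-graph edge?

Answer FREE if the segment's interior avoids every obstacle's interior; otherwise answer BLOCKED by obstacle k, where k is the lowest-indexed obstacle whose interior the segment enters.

Obstacle 1 [(13,23) (15,13) (17,7) (24,6) (22,20)]:
  edge (13,23)–(15,13): clear
  edge (15,13)–(17,7): clear
  edge (17,7)–(24,6): clear
  edge (24,6)–(22,20): clear
  edge (22,20)–(13,23): clear
  midpoint (13,10) outside
  → clear
Obstacle 2 [(1,1) (11,11) (10,21) (1,14)]:
  edge (1,1)–(11,11): clear
  edge (11,11)–(10,21): crosses AB
  edge (10,21)–(1,14): crosses AB
  edge (1,14)–(1,1): clear
  → BLOCKED

BLOCKED by obstacle 2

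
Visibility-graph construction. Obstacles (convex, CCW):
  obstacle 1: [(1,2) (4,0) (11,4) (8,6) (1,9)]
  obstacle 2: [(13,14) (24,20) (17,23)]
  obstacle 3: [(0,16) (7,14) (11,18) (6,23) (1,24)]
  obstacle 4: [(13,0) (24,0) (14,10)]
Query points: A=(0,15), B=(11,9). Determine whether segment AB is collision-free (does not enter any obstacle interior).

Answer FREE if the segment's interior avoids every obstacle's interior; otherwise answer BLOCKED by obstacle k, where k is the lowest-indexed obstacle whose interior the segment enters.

FREE

Obstacle 1 [(1,2) (4,0) (11,4) (8,6) (1,9)]:
  edge (1,2)–(4,0): clear
  edge (4,0)–(11,4): clear
  edge (11,4)–(8,6): clear
  edge (8,6)–(1,9): clear
  edge (1,9)–(1,2): clear
  midpoint (11/2,12) outside
  → clear
Obstacle 2 [(13,14) (24,20) (17,23)]:
  edge (13,14)–(24,20): clear
  edge (24,20)–(17,23): clear
  edge (17,23)–(13,14): clear
  midpoint (11/2,12) outside
  → clear
Obstacle 3 [(0,16) (7,14) (11,18) (6,23) (1,24)]:
  edge (0,16)–(7,14): clear
  edge (7,14)–(11,18): clear
  edge (11,18)–(6,23): clear
  edge (6,23)–(1,24): clear
  edge (1,24)–(0,16): clear
  midpoint (11/2,12) outside
  → clear
Obstacle 4 [(13,0) (24,0) (14,10)]:
  edge (13,0)–(24,0): clear
  edge (24,0)–(14,10): clear
  edge (14,10)–(13,0): clear
  midpoint (11/2,12) outside
  → clear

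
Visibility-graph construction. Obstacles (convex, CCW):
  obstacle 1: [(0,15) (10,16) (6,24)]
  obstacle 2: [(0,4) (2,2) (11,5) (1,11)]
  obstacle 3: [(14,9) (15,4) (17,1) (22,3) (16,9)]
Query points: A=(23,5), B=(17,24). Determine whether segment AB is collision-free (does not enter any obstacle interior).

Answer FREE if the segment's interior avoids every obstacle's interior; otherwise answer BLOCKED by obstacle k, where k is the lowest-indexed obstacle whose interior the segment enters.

FREE

Obstacle 1 [(0,15) (10,16) (6,24)]:
  edge (0,15)–(10,16): clear
  edge (10,16)–(6,24): clear
  edge (6,24)–(0,15): clear
  midpoint (20,29/2) outside
  → clear
Obstacle 2 [(0,4) (2,2) (11,5) (1,11)]:
  edge (0,4)–(2,2): clear
  edge (2,2)–(11,5): clear
  edge (11,5)–(1,11): clear
  edge (1,11)–(0,4): clear
  midpoint (20,29/2) outside
  → clear
Obstacle 3 [(14,9) (15,4) (17,1) (22,3) (16,9)]:
  edge (14,9)–(15,4): clear
  edge (15,4)–(17,1): clear
  edge (17,1)–(22,3): clear
  edge (22,3)–(16,9): clear
  edge (16,9)–(14,9): clear
  midpoint (20,29/2) outside
  → clear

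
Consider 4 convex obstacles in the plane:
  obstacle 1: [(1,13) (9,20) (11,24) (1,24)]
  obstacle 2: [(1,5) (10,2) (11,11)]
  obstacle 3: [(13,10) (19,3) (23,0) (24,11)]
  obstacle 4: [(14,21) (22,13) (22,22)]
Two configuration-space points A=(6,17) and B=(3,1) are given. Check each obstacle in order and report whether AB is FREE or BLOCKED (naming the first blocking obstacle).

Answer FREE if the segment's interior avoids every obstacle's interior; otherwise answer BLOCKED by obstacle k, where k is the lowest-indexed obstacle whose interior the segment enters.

BLOCKED by obstacle 2

Obstacle 1 [(1,13) (9,20) (11,24) (1,24)]:
  edge (1,13)–(9,20): clear
  edge (9,20)–(11,24): clear
  edge (11,24)–(1,24): clear
  edge (1,24)–(1,13): clear
  midpoint (9/2,9) outside
  → clear
Obstacle 2 [(1,5) (10,2) (11,11)]:
  edge (1,5)–(10,2): crosses AB
  edge (10,2)–(11,11): clear
  edge (11,11)–(1,5): crosses AB
  → BLOCKED
Obstacle 3 [(13,10) (19,3) (23,0) (24,11)]:
  edge (13,10)–(19,3): clear
  edge (19,3)–(23,0): clear
  edge (23,0)–(24,11): clear
  edge (24,11)–(13,10): clear
  midpoint (9/2,9) outside
  → clear
Obstacle 4 [(14,21) (22,13) (22,22)]:
  edge (14,21)–(22,13): clear
  edge (22,13)–(22,22): clear
  edge (22,22)–(14,21): clear
  midpoint (9/2,9) outside
  → clear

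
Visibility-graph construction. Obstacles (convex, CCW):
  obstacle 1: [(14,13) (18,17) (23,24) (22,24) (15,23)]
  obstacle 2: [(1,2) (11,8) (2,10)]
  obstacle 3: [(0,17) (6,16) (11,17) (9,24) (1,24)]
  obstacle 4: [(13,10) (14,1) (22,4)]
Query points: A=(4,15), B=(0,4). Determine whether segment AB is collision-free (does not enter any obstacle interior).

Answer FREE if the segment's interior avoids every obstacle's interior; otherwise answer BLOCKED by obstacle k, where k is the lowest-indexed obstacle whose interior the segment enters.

Obstacle 1 [(14,13) (18,17) (23,24) (22,24) (15,23)]:
  edge (14,13)–(18,17): clear
  edge (18,17)–(23,24): clear
  edge (23,24)–(22,24): clear
  edge (22,24)–(15,23): clear
  edge (15,23)–(14,13): clear
  midpoint (2,19/2) outside
  → clear
Obstacle 2 [(1,2) (11,8) (2,10)]:
  edge (1,2)–(11,8): clear
  edge (11,8)–(2,10): crosses AB
  edge (2,10)–(1,2): crosses AB
  → BLOCKED
Obstacle 3 [(0,17) (6,16) (11,17) (9,24) (1,24)]:
  edge (0,17)–(6,16): clear
  edge (6,16)–(11,17): clear
  edge (11,17)–(9,24): clear
  edge (9,24)–(1,24): clear
  edge (1,24)–(0,17): clear
  midpoint (2,19/2) outside
  → clear
Obstacle 4 [(13,10) (14,1) (22,4)]:
  edge (13,10)–(14,1): clear
  edge (14,1)–(22,4): clear
  edge (22,4)–(13,10): clear
  midpoint (2,19/2) outside
  → clear

BLOCKED by obstacle 2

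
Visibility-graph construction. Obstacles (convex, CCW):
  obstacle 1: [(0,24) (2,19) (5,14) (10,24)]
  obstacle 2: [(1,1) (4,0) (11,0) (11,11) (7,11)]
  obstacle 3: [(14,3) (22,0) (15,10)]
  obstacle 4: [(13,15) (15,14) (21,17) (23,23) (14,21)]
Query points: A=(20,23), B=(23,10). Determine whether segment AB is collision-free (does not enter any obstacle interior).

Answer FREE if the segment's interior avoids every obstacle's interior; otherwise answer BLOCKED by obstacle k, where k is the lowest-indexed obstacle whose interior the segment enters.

BLOCKED by obstacle 4

Obstacle 1 [(0,24) (2,19) (5,14) (10,24)]:
  edge (0,24)–(2,19): clear
  edge (2,19)–(5,14): clear
  edge (5,14)–(10,24): clear
  edge (10,24)–(0,24): clear
  midpoint (43/2,33/2) outside
  → clear
Obstacle 2 [(1,1) (4,0) (11,0) (11,11) (7,11)]:
  edge (1,1)–(4,0): clear
  edge (4,0)–(11,0): clear
  edge (11,0)–(11,11): clear
  edge (11,11)–(7,11): clear
  edge (7,11)–(1,1): clear
  midpoint (43/2,33/2) outside
  → clear
Obstacle 3 [(14,3) (22,0) (15,10)]:
  edge (14,3)–(22,0): clear
  edge (22,0)–(15,10): clear
  edge (15,10)–(14,3): clear
  midpoint (43/2,33/2) outside
  → clear
Obstacle 4 [(13,15) (15,14) (21,17) (23,23) (14,21)]:
  edge (13,15)–(15,14): clear
  edge (15,14)–(21,17): clear
  edge (21,17)–(23,23): crosses AB
  edge (23,23)–(14,21): crosses AB
  edge (14,21)–(13,15): clear
  → BLOCKED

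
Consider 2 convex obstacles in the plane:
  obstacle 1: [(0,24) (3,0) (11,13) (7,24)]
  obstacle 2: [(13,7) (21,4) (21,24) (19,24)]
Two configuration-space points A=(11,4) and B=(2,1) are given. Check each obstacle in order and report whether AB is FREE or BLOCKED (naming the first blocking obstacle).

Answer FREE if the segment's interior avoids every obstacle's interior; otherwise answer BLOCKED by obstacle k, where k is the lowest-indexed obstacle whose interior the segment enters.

Obstacle 1 [(0,24) (3,0) (11,13) (7,24)]:
  edge (0,24)–(3,0): crosses AB
  edge (3,0)–(11,13): crosses AB
  edge (11,13)–(7,24): clear
  edge (7,24)–(0,24): clear
  → BLOCKED
Obstacle 2 [(13,7) (21,4) (21,24) (19,24)]:
  edge (13,7)–(21,4): clear
  edge (21,4)–(21,24): clear
  edge (21,24)–(19,24): clear
  edge (19,24)–(13,7): clear
  midpoint (13/2,5/2) outside
  → clear

BLOCKED by obstacle 1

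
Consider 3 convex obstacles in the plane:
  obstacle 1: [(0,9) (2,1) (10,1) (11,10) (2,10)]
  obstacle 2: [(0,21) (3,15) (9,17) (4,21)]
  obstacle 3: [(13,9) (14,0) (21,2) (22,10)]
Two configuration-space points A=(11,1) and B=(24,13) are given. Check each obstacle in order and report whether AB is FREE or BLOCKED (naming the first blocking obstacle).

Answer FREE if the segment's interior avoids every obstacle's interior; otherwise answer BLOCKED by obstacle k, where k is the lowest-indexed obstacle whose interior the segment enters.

Obstacle 1 [(0,9) (2,1) (10,1) (11,10) (2,10)]:
  edge (0,9)–(2,1): clear
  edge (2,1)–(10,1): clear
  edge (10,1)–(11,10): clear
  edge (11,10)–(2,10): clear
  edge (2,10)–(0,9): clear
  midpoint (35/2,7) outside
  → clear
Obstacle 2 [(0,21) (3,15) (9,17) (4,21)]:
  edge (0,21)–(3,15): clear
  edge (3,15)–(9,17): clear
  edge (9,17)–(4,21): clear
  edge (4,21)–(0,21): clear
  midpoint (35/2,7) outside
  → clear
Obstacle 3 [(13,9) (14,0) (21,2) (22,10)]:
  edge (13,9)–(14,0): crosses AB
  edge (14,0)–(21,2): clear
  edge (21,2)–(22,10): clear
  edge (22,10)–(13,9): crosses AB
  → BLOCKED

BLOCKED by obstacle 3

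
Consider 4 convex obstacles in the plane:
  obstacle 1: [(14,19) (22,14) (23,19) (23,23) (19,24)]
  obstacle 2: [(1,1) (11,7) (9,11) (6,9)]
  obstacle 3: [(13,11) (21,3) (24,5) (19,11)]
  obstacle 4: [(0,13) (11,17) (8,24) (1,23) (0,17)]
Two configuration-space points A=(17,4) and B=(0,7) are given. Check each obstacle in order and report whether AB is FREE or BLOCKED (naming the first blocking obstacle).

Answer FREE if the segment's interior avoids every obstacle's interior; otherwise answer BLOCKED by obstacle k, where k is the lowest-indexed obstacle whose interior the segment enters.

BLOCKED by obstacle 2

Obstacle 1 [(14,19) (22,14) (23,19) (23,23) (19,24)]:
  edge (14,19)–(22,14): clear
  edge (22,14)–(23,19): clear
  edge (23,19)–(23,23): clear
  edge (23,23)–(19,24): clear
  edge (19,24)–(14,19): clear
  midpoint (17/2,11/2) outside
  → clear
Obstacle 2 [(1,1) (11,7) (9,11) (6,9)]:
  edge (1,1)–(11,7): crosses AB
  edge (11,7)–(9,11): clear
  edge (9,11)–(6,9): clear
  edge (6,9)–(1,1): crosses AB
  → BLOCKED
Obstacle 3 [(13,11) (21,3) (24,5) (19,11)]:
  edge (13,11)–(21,3): clear
  edge (21,3)–(24,5): clear
  edge (24,5)–(19,11): clear
  edge (19,11)–(13,11): clear
  midpoint (17/2,11/2) outside
  → clear
Obstacle 4 [(0,13) (11,17) (8,24) (1,23) (0,17)]:
  edge (0,13)–(11,17): clear
  edge (11,17)–(8,24): clear
  edge (8,24)–(1,23): clear
  edge (1,23)–(0,17): clear
  edge (0,17)–(0,13): clear
  midpoint (17/2,11/2) outside
  → clear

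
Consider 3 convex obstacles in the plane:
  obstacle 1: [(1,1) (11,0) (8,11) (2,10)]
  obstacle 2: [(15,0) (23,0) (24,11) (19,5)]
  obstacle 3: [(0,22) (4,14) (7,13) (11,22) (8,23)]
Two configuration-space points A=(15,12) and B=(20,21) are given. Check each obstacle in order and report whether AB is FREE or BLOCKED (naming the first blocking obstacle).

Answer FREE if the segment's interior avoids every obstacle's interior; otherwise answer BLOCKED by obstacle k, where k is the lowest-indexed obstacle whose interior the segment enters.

Obstacle 1 [(1,1) (11,0) (8,11) (2,10)]:
  edge (1,1)–(11,0): clear
  edge (11,0)–(8,11): clear
  edge (8,11)–(2,10): clear
  edge (2,10)–(1,1): clear
  midpoint (35/2,33/2) outside
  → clear
Obstacle 2 [(15,0) (23,0) (24,11) (19,5)]:
  edge (15,0)–(23,0): clear
  edge (23,0)–(24,11): clear
  edge (24,11)–(19,5): clear
  edge (19,5)–(15,0): clear
  midpoint (35/2,33/2) outside
  → clear
Obstacle 3 [(0,22) (4,14) (7,13) (11,22) (8,23)]:
  edge (0,22)–(4,14): clear
  edge (4,14)–(7,13): clear
  edge (7,13)–(11,22): clear
  edge (11,22)–(8,23): clear
  edge (8,23)–(0,22): clear
  midpoint (35/2,33/2) outside
  → clear

FREE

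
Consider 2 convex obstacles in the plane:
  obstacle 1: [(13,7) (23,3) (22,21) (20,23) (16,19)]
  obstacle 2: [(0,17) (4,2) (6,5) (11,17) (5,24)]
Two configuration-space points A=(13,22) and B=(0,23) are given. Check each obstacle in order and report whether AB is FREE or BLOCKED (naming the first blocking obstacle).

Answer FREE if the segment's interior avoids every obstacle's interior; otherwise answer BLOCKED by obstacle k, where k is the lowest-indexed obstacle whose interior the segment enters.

Obstacle 1 [(13,7) (23,3) (22,21) (20,23) (16,19)]:
  edge (13,7)–(23,3): clear
  edge (23,3)–(22,21): clear
  edge (22,21)–(20,23): clear
  edge (20,23)–(16,19): clear
  edge (16,19)–(13,7): clear
  midpoint (13/2,45/2) outside
  → clear
Obstacle 2 [(0,17) (4,2) (6,5) (11,17) (5,24)]:
  edge (0,17)–(4,2): clear
  edge (4,2)–(6,5): clear
  edge (6,5)–(11,17): clear
  edge (11,17)–(5,24): crosses AB
  edge (5,24)–(0,17): crosses AB
  → BLOCKED

BLOCKED by obstacle 2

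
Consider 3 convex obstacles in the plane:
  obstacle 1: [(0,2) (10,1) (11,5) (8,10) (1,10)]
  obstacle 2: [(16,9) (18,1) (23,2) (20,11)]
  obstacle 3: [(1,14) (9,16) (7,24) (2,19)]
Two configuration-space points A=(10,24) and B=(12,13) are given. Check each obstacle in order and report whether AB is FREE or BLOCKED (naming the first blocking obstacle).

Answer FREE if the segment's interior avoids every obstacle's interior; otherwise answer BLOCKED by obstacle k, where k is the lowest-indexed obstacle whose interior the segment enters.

Obstacle 1 [(0,2) (10,1) (11,5) (8,10) (1,10)]:
  edge (0,2)–(10,1): clear
  edge (10,1)–(11,5): clear
  edge (11,5)–(8,10): clear
  edge (8,10)–(1,10): clear
  edge (1,10)–(0,2): clear
  midpoint (11,37/2) outside
  → clear
Obstacle 2 [(16,9) (18,1) (23,2) (20,11)]:
  edge (16,9)–(18,1): clear
  edge (18,1)–(23,2): clear
  edge (23,2)–(20,11): clear
  edge (20,11)–(16,9): clear
  midpoint (11,37/2) outside
  → clear
Obstacle 3 [(1,14) (9,16) (7,24) (2,19)]:
  edge (1,14)–(9,16): clear
  edge (9,16)–(7,24): clear
  edge (7,24)–(2,19): clear
  edge (2,19)–(1,14): clear
  midpoint (11,37/2) outside
  → clear

FREE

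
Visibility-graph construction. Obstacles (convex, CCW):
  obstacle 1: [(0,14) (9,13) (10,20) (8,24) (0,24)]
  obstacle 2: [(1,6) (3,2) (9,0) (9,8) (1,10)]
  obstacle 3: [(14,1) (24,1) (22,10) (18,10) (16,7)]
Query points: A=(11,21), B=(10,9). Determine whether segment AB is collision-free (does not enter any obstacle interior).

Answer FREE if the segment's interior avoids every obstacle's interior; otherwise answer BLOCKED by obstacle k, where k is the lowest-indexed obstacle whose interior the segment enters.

Obstacle 1 [(0,14) (9,13) (10,20) (8,24) (0,24)]:
  edge (0,14)–(9,13): clear
  edge (9,13)–(10,20): clear
  edge (10,20)–(8,24): clear
  edge (8,24)–(0,24): clear
  edge (0,24)–(0,14): clear
  midpoint (21/2,15) outside
  → clear
Obstacle 2 [(1,6) (3,2) (9,0) (9,8) (1,10)]:
  edge (1,6)–(3,2): clear
  edge (3,2)–(9,0): clear
  edge (9,0)–(9,8): clear
  edge (9,8)–(1,10): clear
  edge (1,10)–(1,6): clear
  midpoint (21/2,15) outside
  → clear
Obstacle 3 [(14,1) (24,1) (22,10) (18,10) (16,7)]:
  edge (14,1)–(24,1): clear
  edge (24,1)–(22,10): clear
  edge (22,10)–(18,10): clear
  edge (18,10)–(16,7): clear
  edge (16,7)–(14,1): clear
  midpoint (21/2,15) outside
  → clear

FREE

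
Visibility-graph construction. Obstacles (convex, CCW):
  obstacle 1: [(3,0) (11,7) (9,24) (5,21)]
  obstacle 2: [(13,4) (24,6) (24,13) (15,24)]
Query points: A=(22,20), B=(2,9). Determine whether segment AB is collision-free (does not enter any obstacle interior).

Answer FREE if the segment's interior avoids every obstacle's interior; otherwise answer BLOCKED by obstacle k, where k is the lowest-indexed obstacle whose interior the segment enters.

BLOCKED by obstacle 1

Obstacle 1 [(3,0) (11,7) (9,24) (5,21)]:
  edge (3,0)–(11,7): clear
  edge (11,7)–(9,24): crosses AB
  edge (9,24)–(5,21): clear
  edge (5,21)–(3,0): crosses AB
  → BLOCKED
Obstacle 2 [(13,4) (24,6) (24,13) (15,24)]:
  edge (13,4)–(24,6): clear
  edge (24,6)–(24,13): clear
  edge (24,13)–(15,24): crosses AB
  edge (15,24)–(13,4): crosses AB
  → BLOCKED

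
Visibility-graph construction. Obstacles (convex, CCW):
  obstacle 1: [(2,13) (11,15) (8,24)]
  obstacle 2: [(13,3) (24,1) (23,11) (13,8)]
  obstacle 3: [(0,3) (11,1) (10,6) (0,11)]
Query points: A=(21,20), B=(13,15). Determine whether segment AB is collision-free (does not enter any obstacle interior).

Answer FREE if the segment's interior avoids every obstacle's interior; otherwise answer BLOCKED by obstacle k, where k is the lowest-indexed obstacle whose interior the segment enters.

FREE

Obstacle 1 [(2,13) (11,15) (8,24)]:
  edge (2,13)–(11,15): clear
  edge (11,15)–(8,24): clear
  edge (8,24)–(2,13): clear
  midpoint (17,35/2) outside
  → clear
Obstacle 2 [(13,3) (24,1) (23,11) (13,8)]:
  edge (13,3)–(24,1): clear
  edge (24,1)–(23,11): clear
  edge (23,11)–(13,8): clear
  edge (13,8)–(13,3): clear
  midpoint (17,35/2) outside
  → clear
Obstacle 3 [(0,3) (11,1) (10,6) (0,11)]:
  edge (0,3)–(11,1): clear
  edge (11,1)–(10,6): clear
  edge (10,6)–(0,11): clear
  edge (0,11)–(0,3): clear
  midpoint (17,35/2) outside
  → clear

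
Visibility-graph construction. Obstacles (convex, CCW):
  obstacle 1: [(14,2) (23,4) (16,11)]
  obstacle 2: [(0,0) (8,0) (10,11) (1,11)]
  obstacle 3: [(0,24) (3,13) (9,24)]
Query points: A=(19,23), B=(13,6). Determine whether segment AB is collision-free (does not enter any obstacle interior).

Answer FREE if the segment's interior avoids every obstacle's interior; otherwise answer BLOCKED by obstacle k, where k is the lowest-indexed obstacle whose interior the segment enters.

Obstacle 1 [(14,2) (23,4) (16,11)]:
  edge (14,2)–(23,4): clear
  edge (23,4)–(16,11): clear
  edge (16,11)–(14,2): clear
  midpoint (16,29/2) outside
  → clear
Obstacle 2 [(0,0) (8,0) (10,11) (1,11)]:
  edge (0,0)–(8,0): clear
  edge (8,0)–(10,11): clear
  edge (10,11)–(1,11): clear
  edge (1,11)–(0,0): clear
  midpoint (16,29/2) outside
  → clear
Obstacle 3 [(0,24) (3,13) (9,24)]:
  edge (0,24)–(3,13): clear
  edge (3,13)–(9,24): clear
  edge (9,24)–(0,24): clear
  midpoint (16,29/2) outside
  → clear

FREE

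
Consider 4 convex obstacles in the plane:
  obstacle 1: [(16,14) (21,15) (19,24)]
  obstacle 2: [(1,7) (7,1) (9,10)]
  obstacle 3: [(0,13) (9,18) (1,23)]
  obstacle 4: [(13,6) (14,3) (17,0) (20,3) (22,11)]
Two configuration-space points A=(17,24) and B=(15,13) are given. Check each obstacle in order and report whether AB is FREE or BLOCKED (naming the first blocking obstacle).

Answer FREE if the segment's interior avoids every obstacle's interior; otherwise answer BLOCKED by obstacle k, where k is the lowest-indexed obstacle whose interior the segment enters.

FREE

Obstacle 1 [(16,14) (21,15) (19,24)]:
  edge (16,14)–(21,15): clear
  edge (21,15)–(19,24): clear
  edge (19,24)–(16,14): clear
  midpoint (16,37/2) outside
  → clear
Obstacle 2 [(1,7) (7,1) (9,10)]:
  edge (1,7)–(7,1): clear
  edge (7,1)–(9,10): clear
  edge (9,10)–(1,7): clear
  midpoint (16,37/2) outside
  → clear
Obstacle 3 [(0,13) (9,18) (1,23)]:
  edge (0,13)–(9,18): clear
  edge (9,18)–(1,23): clear
  edge (1,23)–(0,13): clear
  midpoint (16,37/2) outside
  → clear
Obstacle 4 [(13,6) (14,3) (17,0) (20,3) (22,11)]:
  edge (13,6)–(14,3): clear
  edge (14,3)–(17,0): clear
  edge (17,0)–(20,3): clear
  edge (20,3)–(22,11): clear
  edge (22,11)–(13,6): clear
  midpoint (16,37/2) outside
  → clear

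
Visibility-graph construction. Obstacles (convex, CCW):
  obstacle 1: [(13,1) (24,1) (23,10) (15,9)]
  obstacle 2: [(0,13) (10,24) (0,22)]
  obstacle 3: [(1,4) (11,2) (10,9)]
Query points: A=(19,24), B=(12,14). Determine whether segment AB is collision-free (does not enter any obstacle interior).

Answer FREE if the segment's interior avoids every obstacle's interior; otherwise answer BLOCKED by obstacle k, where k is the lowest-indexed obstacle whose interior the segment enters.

FREE

Obstacle 1 [(13,1) (24,1) (23,10) (15,9)]:
  edge (13,1)–(24,1): clear
  edge (24,1)–(23,10): clear
  edge (23,10)–(15,9): clear
  edge (15,9)–(13,1): clear
  midpoint (31/2,19) outside
  → clear
Obstacle 2 [(0,13) (10,24) (0,22)]:
  edge (0,13)–(10,24): clear
  edge (10,24)–(0,22): clear
  edge (0,22)–(0,13): clear
  midpoint (31/2,19) outside
  → clear
Obstacle 3 [(1,4) (11,2) (10,9)]:
  edge (1,4)–(11,2): clear
  edge (11,2)–(10,9): clear
  edge (10,9)–(1,4): clear
  midpoint (31/2,19) outside
  → clear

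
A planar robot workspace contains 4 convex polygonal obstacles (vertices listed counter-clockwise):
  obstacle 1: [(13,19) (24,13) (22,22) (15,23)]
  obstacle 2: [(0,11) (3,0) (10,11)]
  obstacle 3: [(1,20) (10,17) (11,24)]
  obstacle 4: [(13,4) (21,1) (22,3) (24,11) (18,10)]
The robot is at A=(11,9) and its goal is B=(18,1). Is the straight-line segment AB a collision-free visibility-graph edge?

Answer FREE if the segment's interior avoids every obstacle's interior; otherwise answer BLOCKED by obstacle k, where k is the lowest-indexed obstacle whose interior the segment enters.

Obstacle 1 [(13,19) (24,13) (22,22) (15,23)]:
  edge (13,19)–(24,13): clear
  edge (24,13)–(22,22): clear
  edge (22,22)–(15,23): clear
  edge (15,23)–(13,19): clear
  midpoint (29/2,5) outside
  → clear
Obstacle 2 [(0,11) (3,0) (10,11)]:
  edge (0,11)–(3,0): clear
  edge (3,0)–(10,11): clear
  edge (10,11)–(0,11): clear
  midpoint (29/2,5) outside
  → clear
Obstacle 3 [(1,20) (10,17) (11,24)]:
  edge (1,20)–(10,17): clear
  edge (10,17)–(11,24): clear
  edge (11,24)–(1,20): clear
  midpoint (29/2,5) outside
  → clear
Obstacle 4 [(13,4) (21,1) (22,3) (24,11) (18,10)]:
  edge (13,4)–(21,1): crosses AB
  edge (21,1)–(22,3): clear
  edge (22,3)–(24,11): clear
  edge (24,11)–(18,10): clear
  edge (18,10)–(13,4): crosses AB
  → BLOCKED

BLOCKED by obstacle 4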